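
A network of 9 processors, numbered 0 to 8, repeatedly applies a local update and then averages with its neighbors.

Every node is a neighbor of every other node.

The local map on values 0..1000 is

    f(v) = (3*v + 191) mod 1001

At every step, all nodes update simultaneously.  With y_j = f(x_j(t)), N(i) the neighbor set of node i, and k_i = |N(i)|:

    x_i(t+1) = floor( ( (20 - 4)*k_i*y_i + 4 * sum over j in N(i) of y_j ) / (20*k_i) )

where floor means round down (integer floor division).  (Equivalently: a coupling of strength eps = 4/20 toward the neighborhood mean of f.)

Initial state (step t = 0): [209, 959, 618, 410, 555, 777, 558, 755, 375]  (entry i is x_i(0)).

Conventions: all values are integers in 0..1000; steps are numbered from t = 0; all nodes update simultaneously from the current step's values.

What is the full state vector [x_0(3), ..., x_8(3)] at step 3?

Simulating step by step:
t=0: [209, 959, 618, 410, 555, 777, 558, 755, 375]
t=1: [742, 159, 142, 434, 771, 511, 778, 460, 352]
t=2: [440, 636, 597, 500, 507, 679, 524, 560, 309]
t=3: [519, 199, 884, 658, 675, 299, 714, 798, 214]

Answer: [519, 199, 884, 658, 675, 299, 714, 798, 214]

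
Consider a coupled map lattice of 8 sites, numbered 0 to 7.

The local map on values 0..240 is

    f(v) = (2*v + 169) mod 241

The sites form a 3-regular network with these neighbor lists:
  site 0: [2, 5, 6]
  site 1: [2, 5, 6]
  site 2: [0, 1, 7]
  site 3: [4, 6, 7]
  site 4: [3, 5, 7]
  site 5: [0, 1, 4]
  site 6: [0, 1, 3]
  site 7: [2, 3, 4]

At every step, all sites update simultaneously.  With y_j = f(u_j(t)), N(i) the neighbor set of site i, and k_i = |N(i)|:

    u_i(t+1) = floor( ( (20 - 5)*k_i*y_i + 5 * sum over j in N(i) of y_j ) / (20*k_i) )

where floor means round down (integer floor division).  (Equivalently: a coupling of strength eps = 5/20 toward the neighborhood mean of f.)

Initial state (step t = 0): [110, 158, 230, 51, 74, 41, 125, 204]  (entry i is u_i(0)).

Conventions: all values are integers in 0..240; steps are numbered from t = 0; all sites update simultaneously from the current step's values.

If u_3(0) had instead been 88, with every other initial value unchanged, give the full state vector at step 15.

Simulating step by step:
t=0: [110, 158, 230, 88, 74, 41, 125, 204]
t=1: [138, 30, 130, 107, 74, 26, 154, 98]
t=2: [206, 225, 187, 142, 97, 208, 224, 126]
t=3: [99, 127, 80, 195, 132, 107, 138, 167]
t=4: [130, 172, 93, 92, 164, 148, 185, 45]
t=5: [173, 56, 105, 91, 40, 187, 70, 33]
t=6: [47, 52, 129, 108, 39, 52, 66, 197]
t=7: [39, 47, 150, 120, 25, 29, 61, 88]
t=8: [46, 58, 182, 157, 205, 190, 53, 129]
t=9: [27, 45, 59, 27, 93, 63, 30, 151]
t=10: [194, 40, 73, 215, 127, 70, 210, 204]
t=11: [77, 26, 70, 119, 159, 73, 96, 102]
t=12: [83, 187, 87, 145, 34, 81, 129, 118]
t=13: [102, 77, 103, 212, 217, 100, 170, 169]
t=14: [123, 85, 120, 97, 112, 123, 47, 49]
t=15: [160, 103, 150, 108, 140, 165, 49, 56]

Answer: [160, 103, 150, 108, 140, 165, 49, 56]
Key observation: This trace re-runs the system from the modified initial state.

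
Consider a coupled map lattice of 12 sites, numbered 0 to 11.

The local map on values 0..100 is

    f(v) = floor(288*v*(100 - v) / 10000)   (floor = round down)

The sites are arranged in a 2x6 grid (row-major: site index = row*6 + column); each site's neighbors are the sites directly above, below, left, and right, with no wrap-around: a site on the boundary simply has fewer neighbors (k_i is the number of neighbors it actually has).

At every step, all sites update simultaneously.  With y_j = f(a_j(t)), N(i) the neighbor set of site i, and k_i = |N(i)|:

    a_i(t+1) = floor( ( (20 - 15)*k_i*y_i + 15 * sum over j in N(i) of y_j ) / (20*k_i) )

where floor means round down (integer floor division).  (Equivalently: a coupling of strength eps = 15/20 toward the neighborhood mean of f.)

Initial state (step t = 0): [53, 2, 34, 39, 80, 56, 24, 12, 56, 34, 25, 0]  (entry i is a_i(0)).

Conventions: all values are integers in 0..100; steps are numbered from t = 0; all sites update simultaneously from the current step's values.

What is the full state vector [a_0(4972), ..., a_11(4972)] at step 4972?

Answer: [67, 67, 67, 67, 67, 67, 67, 67, 67, 67, 67, 67]
Key observation: The state at step 8, [67, 67, 67, 67, 67, 67, 67, 67, 67, 67, 67, 67], reappears at step 10: the system is in a cycle of period 2 from step 8 on.  Therefore the state at step 4972 equals the state at step 8 + ((4972 - 8) mod 2) = 8, which is [67, 67, 67, 67, 67, 67, 67, 67, 67, 67, 67, 67].

Derivation:
t=0: [53, 2, 34, 39, 80, 56, 24, 12, 56, 34, 25, 0]
t=1: [39, 42, 51, 60, 59, 34, 50, 39, 57, 64, 41, 46]
t=2: [70, 69, 70, 68, 67, 68, 69, 70, 68, 68, 68, 67]
t=3: [60, 60, 61, 61, 62, 62, 60, 61, 61, 62, 62, 62]
t=4: [69, 68, 68, 67, 67, 67, 68, 68, 67, 67, 67, 67]
t=5: [61, 61, 62, 62, 63, 63, 61, 62, 62, 63, 63, 63]
t=6: [68, 67, 67, 67, 67, 67, 67, 67, 67, 67, 67, 67]
t=7: [62, 62, 63, 63, 63, 63, 62, 63, 63, 63, 63, 63]
t=8: [67, 67, 67, 67, 67, 67, 67, 67, 67, 67, 67, 67]
t=9: [63, 63, 63, 63, 63, 63, 63, 63, 63, 63, 63, 63]
t=10: [67, 67, 67, 67, 67, 67, 67, 67, 67, 67, 67, 67]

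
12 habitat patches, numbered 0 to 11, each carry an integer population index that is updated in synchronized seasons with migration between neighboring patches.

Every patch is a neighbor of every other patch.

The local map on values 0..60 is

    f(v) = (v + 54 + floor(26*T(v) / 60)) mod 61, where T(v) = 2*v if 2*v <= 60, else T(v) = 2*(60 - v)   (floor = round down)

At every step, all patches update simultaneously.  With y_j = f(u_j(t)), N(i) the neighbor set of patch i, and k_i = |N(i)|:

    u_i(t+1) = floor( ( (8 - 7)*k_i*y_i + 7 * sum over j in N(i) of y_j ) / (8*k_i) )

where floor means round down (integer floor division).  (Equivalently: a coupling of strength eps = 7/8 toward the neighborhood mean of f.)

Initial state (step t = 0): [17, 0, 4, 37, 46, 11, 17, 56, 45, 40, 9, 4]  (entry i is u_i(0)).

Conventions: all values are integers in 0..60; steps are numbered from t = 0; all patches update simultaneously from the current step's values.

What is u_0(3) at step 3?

Answer: u_0(3) = 51

Derivation:
t=0: [17, 0, 4, 37, 46, 11, 17, 56, 45, 40, 9, 4]
t=1: [31, 32, 29, 32, 32, 30, 31, 32, 32, 32, 30, 29]
t=2: [48, 48, 48, 48, 48, 48, 48, 48, 48, 48, 48, 48]
t=3: [51, 51, 51, 51, 51, 51, 51, 51, 51, 51, 51, 51]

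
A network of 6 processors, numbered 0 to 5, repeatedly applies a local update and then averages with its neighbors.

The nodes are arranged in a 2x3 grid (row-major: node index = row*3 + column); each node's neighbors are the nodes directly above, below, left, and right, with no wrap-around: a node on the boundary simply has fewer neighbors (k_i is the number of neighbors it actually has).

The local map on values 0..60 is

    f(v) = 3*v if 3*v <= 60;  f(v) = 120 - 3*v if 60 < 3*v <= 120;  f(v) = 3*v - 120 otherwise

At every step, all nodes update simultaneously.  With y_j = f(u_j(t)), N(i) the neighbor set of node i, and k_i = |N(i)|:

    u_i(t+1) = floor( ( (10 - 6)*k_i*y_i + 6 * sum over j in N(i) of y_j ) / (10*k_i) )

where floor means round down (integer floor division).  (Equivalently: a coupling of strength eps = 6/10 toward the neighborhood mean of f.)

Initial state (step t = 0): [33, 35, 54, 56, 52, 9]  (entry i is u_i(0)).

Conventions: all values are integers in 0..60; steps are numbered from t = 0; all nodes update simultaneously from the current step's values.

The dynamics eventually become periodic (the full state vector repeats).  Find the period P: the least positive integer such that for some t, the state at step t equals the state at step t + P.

Simulating step by step:
t=0: [33, 35, 54, 56, 52, 9]
t=1: [27, 25, 29, 36, 32, 34]
t=2: [32, 37, 32, 23, 24, 24]
t=3: [27, 22, 26, 42, 40, 40]
t=4: [33, 37, 33, 14, 12, 12]
t=5: [23, 19, 21, 33, 31, 31]
t=6: [43, 49, 48, 31, 31, 36]
t=7: [19, 22, 21, 21, 24, 20]
t=8: [56, 54, 57, 54, 53, 55]
t=9: [44, 44, 46, 42, 41, 45]
t=10: [10, 11, 15, 6, 7, 12]
t=11: [27, 32, 38, 22, 25, 34]
t=12: [39, 27, 15, 46, 37, 22]
t=13: [18, 27, 45, 10, 25, 37]
t=14: [42, 38, 20, 41, 33, 21]
t=15: [5, 19, 42, 9, 21, 47]
t=16: [31, 38, 25, 32, 43, 27]
t=17: [19, 18, 31, 20, 17, 31]
t=18: [57, 48, 35, 56, 48, 34]
t=19: [42, 27, 18, 41, 27, 18]
t=20: [15, 35, 49, 14, 34, 49]
t=21: [35, 24, 23, 35, 24, 24]
t=22: [24, 42, 49, 24, 41, 48]
t=23: [35, 18, 19, 34, 16, 18]
t=24: [27, 45, 55, 26, 44, 53]
t=25: [32, 25, 34, 32, 24, 32]
t=26: [30, 36, 27, 31, 37, 29]
t=27: [23, 20, 29, 22, 18, 27]
t=28: [54, 51, 42, 53, 52, 41]
t=29: [38, 30, 13, 39, 29, 13]
t=30: [12, 27, 36, 12, 27, 37]
t=31: [36, 33, 19, 36, 32, 18]
t=32: [14, 27, 45, 15, 27, 45]
t=33: [42, 34, 22, 42, 35, 22]
t=34: [9, 22, 43, 8, 21, 42]
t=35: [34, 40, 21, 34, 39, 22]
t=36: [12, 15, 39, 13, 15, 39]
t=37: [39, 34, 15, 39, 35, 15]
t=38: [7, 19, 36, 6, 19, 36]
t=39: [30, 40, 25, 30, 40, 25]
t=40: [21, 15, 31, 21, 15, 31]
t=41: [53, 43, 32, 53, 43, 32]
t=42: [30, 18, 19, 30, 18, 19]
t=43: [37, 49, 56, 37, 49, 56]
t=44: [14, 27, 41, 14, 27, 41]
t=45: [41, 32, 13, 41, 32, 13]
t=46: [9, 22, 34, 9, 22, 34]
t=47: [35, 41, 28, 35, 41, 28]
t=48: [11, 12, 26, 11, 12, 26]
t=49: [33, 36, 40, 33, 36, 40]
t=50: [18, 11, 3, 18, 11, 3]
t=51: [47, 32, 16, 47, 32, 16]
t=52: [21, 28, 40, 21, 28, 40]
t=53: [50, 33, 10, 50, 33, 10]
t=54: [27, 24, 27, 27, 24, 27]
t=55: [41, 44, 41, 41, 44, 41]
t=56: [5, 8, 5, 5, 8, 5]
t=57: [17, 20, 17, 17, 20, 17]
t=58: [53, 56, 53, 53, 56, 53]
t=59: [41, 44, 41, 41, 44, 41]

Answer: 4
Key observation: The state at step 55, [41, 44, 41, 41, 44, 41], reappears at step 59 — and no state repeats earlier — so the cycle the system enters has period 4.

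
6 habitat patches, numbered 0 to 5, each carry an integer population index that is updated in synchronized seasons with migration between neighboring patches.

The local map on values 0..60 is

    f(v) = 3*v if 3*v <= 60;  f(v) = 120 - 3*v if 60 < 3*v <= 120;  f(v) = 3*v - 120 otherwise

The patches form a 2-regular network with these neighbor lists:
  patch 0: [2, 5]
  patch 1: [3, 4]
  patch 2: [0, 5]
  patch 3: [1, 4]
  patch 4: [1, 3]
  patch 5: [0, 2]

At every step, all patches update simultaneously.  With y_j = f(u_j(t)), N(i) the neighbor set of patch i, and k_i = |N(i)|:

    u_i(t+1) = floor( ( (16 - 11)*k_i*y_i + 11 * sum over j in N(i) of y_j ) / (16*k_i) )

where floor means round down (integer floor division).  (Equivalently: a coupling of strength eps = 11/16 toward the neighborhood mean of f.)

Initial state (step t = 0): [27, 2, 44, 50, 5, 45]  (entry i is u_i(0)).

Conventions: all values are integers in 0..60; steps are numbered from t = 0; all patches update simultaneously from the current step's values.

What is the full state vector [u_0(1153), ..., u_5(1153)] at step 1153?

Answer: [29, 10, 28, 9, 10, 28]
Key observation: The state at step 5, [29, 10, 28, 9, 10, 28], reappears at step 12: the system is in a cycle of period 7 from step 5 on.  Therefore the state at step 1153 equals the state at step 5 + ((1153 - 5) mod 7) = 5, which is [29, 10, 28, 9, 10, 28].

Derivation:
t=0: [27, 2, 44, 50, 5, 45]
t=1: [21, 17, 22, 16, 17, 22]
t=2: [54, 49, 55, 50, 49, 55]
t=3: [44, 28, 43, 27, 28, 43]
t=4: [9, 37, 10, 36, 37, 10]
t=5: [29, 10, 28, 9, 10, 28]
t=6: [35, 28, 34, 29, 28, 34]
t=7: [17, 34, 16, 35, 34, 16]
t=8: [48, 16, 49, 17, 16, 49]
t=9: [26, 49, 25, 48, 49, 25]
t=10: [44, 25, 43, 26, 25, 43]
t=11: [9, 43, 10, 44, 43, 10]
t=12: [29, 10, 28, 9, 10, 28]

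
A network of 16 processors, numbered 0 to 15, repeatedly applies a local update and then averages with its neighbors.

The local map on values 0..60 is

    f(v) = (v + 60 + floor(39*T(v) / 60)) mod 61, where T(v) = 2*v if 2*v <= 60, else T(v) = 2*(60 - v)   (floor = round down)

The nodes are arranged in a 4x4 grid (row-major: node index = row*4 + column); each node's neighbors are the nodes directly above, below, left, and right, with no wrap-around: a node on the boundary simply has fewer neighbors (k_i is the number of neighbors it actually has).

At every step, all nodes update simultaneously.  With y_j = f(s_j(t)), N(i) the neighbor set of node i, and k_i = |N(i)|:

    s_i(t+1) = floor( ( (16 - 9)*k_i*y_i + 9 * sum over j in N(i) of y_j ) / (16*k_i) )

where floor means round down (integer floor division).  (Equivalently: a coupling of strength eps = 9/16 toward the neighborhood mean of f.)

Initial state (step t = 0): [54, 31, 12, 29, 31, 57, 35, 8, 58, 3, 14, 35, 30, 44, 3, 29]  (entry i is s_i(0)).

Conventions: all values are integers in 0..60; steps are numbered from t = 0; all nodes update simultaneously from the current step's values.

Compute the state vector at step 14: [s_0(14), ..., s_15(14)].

Answer: [3, 10, 29, 22, 10, 15, 30, 21, 29, 38, 37, 31, 20, 28, 34, 38]

Derivation:
t=0: [54, 31, 12, 29, 31, 57, 35, 8, 58, 3, 14, 35, 30, 44, 3, 29]
t=1: [29, 29, 14, 13, 36, 28, 20, 10, 29, 23, 16, 11, 20, 4, 9, 4]
t=2: [4, 8, 28, 27, 4, 15, 32, 27, 20, 29, 34, 22, 23, 25, 17, 15]
t=3: [10, 15, 5, 0, 19, 19, 8, 10, 31, 21, 15, 28, 50, 41, 34, 38]
t=4: [30, 28, 25, 35, 31, 37, 22, 24, 19, 32, 24, 11, 2, 11, 9, 3]
t=5: [5, 13, 35, 33, 12, 10, 45, 38, 21, 20, 37, 31, 19, 15, 23, 14]
t=6: [19, 19, 8, 5, 26, 23, 5, 4, 41, 34, 16, 9, 40, 40, 35, 29]
t=7: [46, 39, 19, 11, 43, 38, 19, 10, 13, 15, 20, 17, 3, 4, 10, 8]
t=8: [2, 10, 31, 28, 7, 13, 34, 29, 19, 26, 38, 32, 12, 14, 22, 24]
t=9: [11, 16, 8, 3, 20, 26, 8, 4, 36, 40, 18, 14, 31, 38, 38, 39]
t=10: [33, 33, 18, 9, 36, 39, 24, 13, 12, 16, 25, 23, 5, 4, 10, 11]
t=11: [5, 12, 32, 27, 8, 15, 41, 35, 20, 28, 47, 42, 13, 16, 26, 31]
t=12: [16, 20, 8, 3, 23, 21, 7, 3, 28, 16, 9, 3, 34, 31, 33, 19]
t=13: [42, 38, 19, 8, 38, 41, 18, 6, 17, 25, 16, 14, 4, 11, 15, 21]
t=14: [3, 10, 29, 22, 10, 15, 30, 21, 29, 38, 37, 31, 20, 28, 34, 38]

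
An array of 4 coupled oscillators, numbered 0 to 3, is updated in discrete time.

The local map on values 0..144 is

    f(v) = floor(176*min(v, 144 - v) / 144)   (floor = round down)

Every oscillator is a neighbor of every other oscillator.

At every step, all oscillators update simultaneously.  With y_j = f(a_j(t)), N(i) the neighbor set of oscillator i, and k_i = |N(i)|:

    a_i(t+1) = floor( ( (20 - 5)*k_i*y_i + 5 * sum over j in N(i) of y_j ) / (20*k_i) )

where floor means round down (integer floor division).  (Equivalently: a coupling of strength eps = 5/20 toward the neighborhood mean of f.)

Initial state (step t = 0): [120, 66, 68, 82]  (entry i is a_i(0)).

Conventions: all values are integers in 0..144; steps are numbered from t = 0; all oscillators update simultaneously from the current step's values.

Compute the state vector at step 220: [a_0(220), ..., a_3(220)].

Answer: [88, 88, 88, 88]
Key observation: The state at step 9, [72, 72, 72, 72], reappears at step 15: the system is in a cycle of period 6 from step 9 on.  Therefore the state at step 220 equals the state at step 9 + ((220 - 9) mod 6) = 10, which is [88, 88, 88, 88].

Derivation:
t=0: [120, 66, 68, 82]
t=1: [41, 75, 77, 72]
t=2: [58, 81, 79, 83]
t=3: [71, 76, 77, 74]
t=4: [85, 83, 81, 84]
t=5: [72, 74, 76, 73]
t=6: [87, 85, 83, 85]
t=7: [69, 71, 73, 71]
t=8: [84, 85, 85, 85]
t=9: [72, 72, 72, 72]
t=10: [88, 88, 88, 88]
t=11: [68, 68, 68, 68]
t=12: [83, 83, 83, 83]
t=13: [74, 74, 74, 74]
t=14: [85, 85, 85, 85]
t=15: [72, 72, 72, 72]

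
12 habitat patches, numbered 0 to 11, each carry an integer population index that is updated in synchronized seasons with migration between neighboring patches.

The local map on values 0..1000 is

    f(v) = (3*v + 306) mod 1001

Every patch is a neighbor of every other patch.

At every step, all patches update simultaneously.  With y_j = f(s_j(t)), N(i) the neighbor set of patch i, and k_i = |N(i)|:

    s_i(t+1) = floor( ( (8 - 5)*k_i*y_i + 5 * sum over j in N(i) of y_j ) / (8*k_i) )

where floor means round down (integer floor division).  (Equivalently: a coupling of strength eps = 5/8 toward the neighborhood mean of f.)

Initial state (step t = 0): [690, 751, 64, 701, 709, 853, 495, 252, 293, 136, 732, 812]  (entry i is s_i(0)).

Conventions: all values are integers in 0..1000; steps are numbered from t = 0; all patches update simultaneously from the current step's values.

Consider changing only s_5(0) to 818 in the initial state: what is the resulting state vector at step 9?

Answer: [647, 394, 368, 657, 660, 449, 457, 555, 594, 440, 368, 447]
Key observation: This trace re-runs the system from the modified initial state.

Derivation:
t=0: [690, 751, 64, 701, 709, 818, 495, 252, 293, 136, 732, 812]
t=1: [460, 518, 500, 471, 478, 582, 593, 361, 400, 568, 500, 577]
t=2: [540, 596, 578, 551, 557, 338, 349, 446, 483, 325, 578, 333]
t=3: [616, 351, 334, 627, 633, 424, 434, 527, 562, 411, 334, 419]
t=4: [370, 436, 420, 381, 386, 505, 515, 604, 637, 493, 420, 501]
t=5: [510, 573, 558, 521, 525, 639, 648, 415, 446, 627, 558, 635]
t=6: [641, 383, 687, 652, 656, 446, 455, 551, 580, 435, 687, 442]
t=7: [384, 456, 428, 395, 398, 517, 525, 617, 326, 506, 428, 513]
t=8: [550, 619, 592, 561, 564, 677, 685, 454, 495, 667, 592, 674]
t=9: [647, 394, 368, 657, 660, 449, 457, 555, 594, 440, 368, 447]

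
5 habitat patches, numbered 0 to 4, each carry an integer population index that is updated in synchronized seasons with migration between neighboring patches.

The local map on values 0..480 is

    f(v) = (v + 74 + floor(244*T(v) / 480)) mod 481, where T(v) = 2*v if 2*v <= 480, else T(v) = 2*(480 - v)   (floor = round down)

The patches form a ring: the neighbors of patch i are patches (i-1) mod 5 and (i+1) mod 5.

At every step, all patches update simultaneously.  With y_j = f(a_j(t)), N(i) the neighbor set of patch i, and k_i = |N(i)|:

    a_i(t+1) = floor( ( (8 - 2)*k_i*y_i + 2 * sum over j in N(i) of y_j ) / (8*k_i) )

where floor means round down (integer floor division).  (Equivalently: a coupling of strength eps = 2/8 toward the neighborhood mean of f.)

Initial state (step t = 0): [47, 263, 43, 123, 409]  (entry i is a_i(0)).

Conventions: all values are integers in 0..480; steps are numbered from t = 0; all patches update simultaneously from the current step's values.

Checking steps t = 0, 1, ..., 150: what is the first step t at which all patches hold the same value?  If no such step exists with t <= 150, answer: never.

Simulating step by step:
t=0: [47, 263, 43, 123, 409]  (not all equal)
t=1: [144, 98, 169, 270, 116]  (not all equal)
t=2: [345, 300, 353, 147, 285]  (not all equal)
t=3: [75, 75, 112, 296, 112]  (not all equal)
t=4: [234, 234, 261, 131, 261]  (not all equal)
t=5: [65, 65, 107, 272, 107]  (not all equal)
t=6: [215, 215, 251, 129, 251]  (not all equal)
t=7: [32, 32, 102, 269, 102]  (not all equal)
t=8: [155, 155, 236, 126, 236]  (not all equal)
t=9: [346, 346, 140, 263, 140]  (not all equal)
t=10: [110, 110, 285, 146, 285]  (not all equal)
t=11: [267, 267, 139, 295, 139]  (not all equal)
t=12: [110, 110, 284, 145, 284]  (not all equal)
t=13: [267, 267, 139, 293, 139]  (not all equal)
t=14: [110, 110, 284, 145, 284]  (not all equal)

Answer: never
Key observation: The state at step 12 reappears at step 14 — the system is in a cycle of period 2 from step 12 on.  No step 0..14 is synchronized, and the cycle repeats forever, so no step up to 150 (or ever) has all patches equal.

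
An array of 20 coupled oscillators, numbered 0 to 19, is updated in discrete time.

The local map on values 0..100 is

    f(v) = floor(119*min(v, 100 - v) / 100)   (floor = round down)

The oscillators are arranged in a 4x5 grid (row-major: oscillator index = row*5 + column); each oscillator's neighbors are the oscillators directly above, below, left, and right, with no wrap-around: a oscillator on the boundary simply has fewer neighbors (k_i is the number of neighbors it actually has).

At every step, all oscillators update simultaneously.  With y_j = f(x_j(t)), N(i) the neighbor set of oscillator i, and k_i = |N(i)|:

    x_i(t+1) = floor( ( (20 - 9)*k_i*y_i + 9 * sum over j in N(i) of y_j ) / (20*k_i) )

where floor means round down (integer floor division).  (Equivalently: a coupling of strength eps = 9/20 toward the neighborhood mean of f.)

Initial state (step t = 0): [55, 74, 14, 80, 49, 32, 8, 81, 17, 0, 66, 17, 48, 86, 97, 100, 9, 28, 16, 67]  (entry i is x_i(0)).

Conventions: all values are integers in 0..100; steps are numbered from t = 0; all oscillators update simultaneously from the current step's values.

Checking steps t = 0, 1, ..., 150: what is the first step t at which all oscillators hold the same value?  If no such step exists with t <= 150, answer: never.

Simulating step by step:
t=0: [55, 74, 14, 80, 49, 32, 8, 81, 17, 0, 66, 17, 48, 86, 97, 100, 9, 28, 16, 67]  (not all equal)
t=1: [44, 28, 20, 26, 37, 36, 17, 23, 17, 12, 30, 24, 41, 19, 9, 11, 13, 31, 23, 26]  (not all equal)
t=2: [45, 32, 26, 29, 34, 39, 25, 27, 21, 18, 31, 28, 39, 23, 15, 18, 19, 33, 28, 24]  (not all equal)
t=3: [48, 37, 32, 32, 34, 43, 32, 32, 26, 23, 34, 33, 40, 28, 20, 24, 26, 36, 32, 26]  (not all equal)
t=4: [52, 44, 38, 37, 36, 48, 40, 38, 31, 28, 39, 38, 42, 33, 26, 31, 32, 40, 36, 30]  (not all equal)
t=5: [55, 50, 45, 42, 40, 53, 48, 44, 37, 34, 46, 45, 46, 39, 32, 38, 40, 45, 41, 35]  (not all equal)
t=6: [54, 56, 53, 48, 45, 54, 55, 52, 45, 41, 52, 53, 52, 46, 39, 47, 48, 51, 47, 41]  (not all equal)
t=7: [53, 52, 55, 55, 52, 54, 53, 55, 53, 49, 55, 55, 56, 53, 47, 55, 56, 57, 54, 49]  (not all equal)
t=8: [55, 55, 53, 53, 56, 54, 54, 53, 54, 56, 53, 53, 52, 54, 55, 52, 52, 51, 54, 56]  (not all equal)
t=9: [53, 53, 54, 54, 52, 54, 54, 55, 54, 52, 55, 55, 56, 54, 52, 56, 56, 57, 54, 52]  (not all equal)
t=10: [54, 54, 54, 54, 56, 54, 53, 53, 54, 56, 53, 52, 52, 54, 56, 52, 52, 51, 54, 56]  (not all equal)
t=11: [54, 54, 54, 53, 52, 54, 55, 55, 53, 52, 55, 56, 56, 54, 52, 56, 57, 57, 54, 52]  (not all equal)
t=12: [54, 53, 54, 55, 56, 53, 53, 53, 54, 56, 52, 52, 52, 54, 56, 52, 51, 51, 54, 56]  (not all equal)
t=13: [54, 54, 54, 53, 52, 55, 55, 55, 53, 52, 56, 56, 56, 54, 52, 57, 57, 57, 54, 52]  (not all equal)
t=14: [53, 53, 54, 55, 56, 53, 53, 53, 54, 56, 52, 52, 52, 54, 56, 51, 51, 51, 54, 56]  (not all equal)
t=15: [55, 54, 54, 53, 52, 55, 55, 55, 53, 52, 56, 56, 56, 54, 52, 57, 57, 57, 54, 52]  (not all equal)
t=16: [53, 53, 54, 55, 56, 52, 53, 53, 54, 56, 52, 52, 52, 54, 56, 51, 51, 51, 54, 56]  (not all equal)
t=17: [55, 54, 54, 53, 52, 56, 55, 55, 53, 52, 57, 56, 56, 54, 52, 57, 57, 57, 54, 52]  (not all equal)
t=18: [53, 53, 54, 55, 56, 52, 52, 53, 54, 56, 51, 51, 52, 54, 56, 51, 51, 51, 54, 56]  (not all equal)
t=19: [55, 55, 54, 53, 52, 56, 56, 55, 53, 52, 57, 57, 56, 54, 52, 58, 58, 57, 54, 52]  (not all equal)
t=20: [52, 53, 53, 55, 56, 52, 52, 53, 54, 56, 50, 51, 52, 54, 56, 49, 49, 51, 54, 56]  (not all equal)
t=21: [56, 55, 54, 53, 52, 57, 56, 55, 53, 52, 58, 57, 56, 54, 52, 58, 58, 57, 54, 52]  (not all equal)
t=22: [52, 52, 53, 55, 56, 51, 52, 53, 54, 56, 49, 50, 52, 54, 56, 49, 49, 51, 54, 56]  (not all equal)
t=23: [57, 56, 55, 53, 52, 57, 57, 55, 53, 52, 58, 58, 56, 54, 52, 58, 58, 57, 54, 52]  (not all equal)
t=24: [51, 51, 53, 55, 56, 50, 51, 52, 54, 56, 49, 49, 51, 54, 56, 49, 49, 51, 54, 56]  (not all equal)
t=25: [58, 57, 55, 53, 52, 58, 58, 56, 54, 52, 58, 58, 57, 54, 52, 58, 58, 57, 54, 52]  (not all equal)
t=26: [49, 50, 52, 54, 56, 49, 49, 51, 54, 56, 49, 49, 51, 54, 56, 49, 49, 51, 54, 56]  (not all equal)
t=27: [58, 58, 57, 54, 52, 58, 58, 57, 54, 52, 58, 58, 57, 54, 52, 58, 58, 57, 54, 52]  (not all equal)
t=28: [49, 49, 51, 54, 56, 49, 49, 51, 54, 56, 49, 49, 51, 54, 56, 49, 49, 51, 54, 56]  (not all equal)
t=29: [58, 58, 57, 54, 52, 58, 58, 57, 54, 52, 58, 58, 57, 54, 52, 58, 58, 57, 54, 52]  (not all equal)

Answer: never
Key observation: The state at step 27 reappears at step 29 — the system is in a cycle of period 2 from step 27 on.  No step 0..29 is synchronized, and the cycle repeats forever, so no step up to 150 (or ever) has all oscillators equal.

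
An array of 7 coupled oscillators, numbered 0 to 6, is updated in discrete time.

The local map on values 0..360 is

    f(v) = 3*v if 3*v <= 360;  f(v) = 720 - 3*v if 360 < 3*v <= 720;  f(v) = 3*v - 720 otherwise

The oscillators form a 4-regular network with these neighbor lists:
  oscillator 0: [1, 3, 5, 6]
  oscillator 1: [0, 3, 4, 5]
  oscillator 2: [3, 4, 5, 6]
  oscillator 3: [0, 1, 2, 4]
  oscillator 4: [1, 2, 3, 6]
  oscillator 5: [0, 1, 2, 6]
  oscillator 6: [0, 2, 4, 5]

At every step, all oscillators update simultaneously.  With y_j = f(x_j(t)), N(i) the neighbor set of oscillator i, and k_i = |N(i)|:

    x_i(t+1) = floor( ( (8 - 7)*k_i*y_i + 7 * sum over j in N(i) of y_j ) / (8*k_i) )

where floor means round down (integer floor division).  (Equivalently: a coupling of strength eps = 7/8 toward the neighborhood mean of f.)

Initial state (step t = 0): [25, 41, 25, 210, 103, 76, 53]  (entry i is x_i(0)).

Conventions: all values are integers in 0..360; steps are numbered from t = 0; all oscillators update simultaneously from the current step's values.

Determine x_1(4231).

Simulating step by step:
t=0: [25, 41, 25, 210, 103, 76, 53]
t=1: [140, 168, 181, 138, 136, 123, 170]
t=2: [274, 304, 280, 258, 237, 241, 275]
t=3: [90, 60, 52, 99, 104, 113, 64]
t=4: [254, 288, 268, 237, 219, 216, 259]
t=5: [66, 58, 54, 73, 72, 80, 64]
t=6: [205, 212, 209, 191, 190, 188, 202]
t=7: [122, 132, 135, 112, 114, 106, 124]
t=8: [334, 335, 333, 334, 332, 333, 334]
t=9: [282, 280, 279, 280, 281, 281, 279]
t=10: [120, 122, 120, 121, 119, 120, 121]
t=11: [357, 357, 358, 357, 357, 358, 358]
t=12: [352, 351, 352, 351, 352, 352, 352]
t=13: [334, 334, 335, 334, 334, 335, 336]
t=14: [283, 282, 284, 282, 283, 284, 284]
t=15: [129, 128, 130, 128, 129, 130, 130]
t=16: [333, 333, 331, 333, 333, 331, 331]
t=17: [276, 277, 275, 277, 276, 275, 275]
t=18: [108, 108, 106, 108, 108, 106, 106]
t=19: [321, 322, 320, 322, 321, 320, 320]
t=20: [243, 243, 241, 243, 243, 241, 241]
t=21: [6, 7, 5, 7, 6, 5, 5]
t=22: [18, 18, 16, 18, 18, 16, 16]
t=23: [51, 52, 50, 52, 51, 50, 50]
t=24: [153, 153, 151, 153, 153, 151, 151]
t=25: [263, 262, 264, 262, 263, 264, 264]
t=26: [69, 68, 70, 68, 69, 70, 70]
t=27: [207, 206, 208, 206, 207, 208, 208]
t=28: [99, 99, 97, 99, 99, 97, 97]
t=29: [294, 295, 293, 295, 294, 293, 293]
t=30: [162, 162, 160, 162, 162, 160, 160]
t=31: [236, 235, 237, 235, 236, 237, 237]
t=32: [12, 12, 10, 12, 12, 10, 10]
t=33: [33, 34, 32, 34, 33, 32, 32]
t=34: [99, 99, 97, 99, 99, 97, 97]

Answer: x_1(4231) = 235
Key observation: The state at step 28, [99, 99, 97, 99, 99, 97, 97], reappears at step 34: the system is in a cycle of period 6 from step 28 on.  Therefore the state at step 4231 equals the state at step 28 + ((4231 - 28) mod 6) = 31, which is [236, 235, 237, 235, 236, 237, 237].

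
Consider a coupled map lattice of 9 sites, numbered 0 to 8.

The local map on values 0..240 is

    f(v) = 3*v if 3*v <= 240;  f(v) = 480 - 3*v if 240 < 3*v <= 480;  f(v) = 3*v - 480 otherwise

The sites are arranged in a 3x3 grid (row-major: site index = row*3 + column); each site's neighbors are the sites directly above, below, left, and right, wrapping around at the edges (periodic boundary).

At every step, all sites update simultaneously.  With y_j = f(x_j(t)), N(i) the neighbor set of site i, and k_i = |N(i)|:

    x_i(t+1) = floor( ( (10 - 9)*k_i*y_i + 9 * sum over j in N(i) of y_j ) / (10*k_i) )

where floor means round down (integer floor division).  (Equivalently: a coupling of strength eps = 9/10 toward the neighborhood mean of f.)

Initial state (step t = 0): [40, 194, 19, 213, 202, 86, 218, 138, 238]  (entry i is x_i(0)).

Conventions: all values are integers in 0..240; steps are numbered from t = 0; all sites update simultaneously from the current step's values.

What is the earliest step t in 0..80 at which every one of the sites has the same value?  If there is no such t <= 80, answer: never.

Answer: never
Key observation: The state at step 37 reappears at step 43 — the system is in a cycle of period 6 from step 37 on.  No step 0..43 is synchronized, and the cycle repeats forever, so no step up to 80 (or ever) has all sites equal.

Derivation:
t=0: [40, 194, 19, 213, 202, 86, 218, 138, 238]  (not all equal)
t=1: [122, 93, 158, 160, 136, 151, 147, 149, 140]  (not all equal)
t=2: [66, 70, 91, 56, 65, 33, 50, 87, 29]  (not all equal)
t=3: [185, 205, 154, 161, 176, 157, 166, 166, 160]  (not all equal)
t=4: [46, 49, 51, 34, 41, 16, 23, 47, 14]  (not all equal)
t=5: [119, 139, 99, 95, 110, 99, 102, 99, 96]  (not all equal)
t=6: [150, 150, 144, 161, 155, 180, 173, 148, 181]  (not all equal)
t=7: [30, 32, 45, 32, 30, 35, 33, 36, 47]  (not all equal)
t=8: [104, 104, 110, 96, 100, 114, 107, 106, 114]  (not all equal)
t=9: [167, 165, 152, 164, 166, 162, 164, 161, 150]  (not all equal)
t=10: [16, 16, 18, 14, 9, 19, 16, 17, 13]  (not all equal)
t=11: [48, 45, 48, 44, 47, 42, 45, 41, 51]  (not all equal)
t=12: [137, 137, 139, 136, 130, 140, 137, 139, 134]  (not all equal)
t=13: [68, 71, 68, 72, 68, 74, 70, 75, 65]  (not all equal)
t=14: [210, 209, 208, 210, 217, 206, 210, 207, 213]  (not all equal)
t=15: [147, 151, 148, 152, 146, 154, 150, 155, 144]  (not all equal)
t=16: [30, 32, 33, 31, 23, 35, 31, 34, 27]  (not all equal)
t=17: [94, 90, 93, 89, 96, 87, 91, 86, 97]  (not all equal)
t=18: [206, 203, 203, 204, 213, 200, 205, 201, 209]  (not all equal)
t=19: [131, 136, 133, 137, 129, 139, 135, 140, 128]  (not all equal)
t=20: [75, 79, 79, 78, 68, 82, 77, 81, 72]  (not all equal)
t=21: [233, 226, 228, 224, 232, 223, 228, 223, 232]  (not all equal)
t=22: [201, 206, 205, 205, 194, 205, 204, 206, 198]  (not all equal)
t=23: [133, 125, 128, 124, 133, 122, 127, 123, 132]  (not all equal)
t=24: [99, 93, 96, 95, 106, 94, 96, 94, 102]  (not all equal)
t=25: [193, 185, 189, 184, 194, 182, 187, 183, 192]  (not all equal)
t=26: [80, 87, 84, 85, 73, 86, 83, 86, 77]  (not all equal)
t=27: [227, 226, 228, 227, 221, 225, 229, 224, 226]  (not all equal)
t=28: [202, 195, 198, 196, 195, 196, 198, 196, 199]  (not all equal)
t=29: [111, 112, 114, 112, 107, 110, 114, 110, 111]  (not all equal)
t=30: [141, 148, 146, 148, 148, 147, 146, 147, 144]  (not all equal)
t=31: [40, 42, 44, 42, 37, 40, 44, 40, 41]  (not all equal)
t=32: [128, 121, 123, 121, 121, 122, 123, 122, 125]  (not all equal)
t=33: [112, 110, 108, 110, 115, 112, 108, 112, 111]  (not all equal)
t=34: [152, 145, 147, 145, 145, 146, 147, 146, 149]  (not all equal)
t=35: [40, 38, 36, 38, 43, 40, 36, 40, 39]  (not all equal)
t=36: [111, 118, 116, 118, 118, 117, 116, 117, 114]  (not all equal)
t=37: [130, 132, 134, 132, 127, 130, 134, 130, 131]  (not all equal)
t=38: [81, 88, 86, 88, 88, 87, 86, 87, 84]  (not all equal)
t=39: [220, 222, 224, 222, 217, 220, 224, 220, 221]  (not all equal)
t=40: [188, 181, 183, 181, 181, 182, 183, 182, 185]  (not all equal)
t=41: [67, 69, 71, 69, 64, 67, 71, 67, 68]  (not all equal)
t=42: [209, 202, 204, 202, 202, 203, 204, 203, 206]  (not all equal)
t=43: [130, 132, 134, 132, 127, 130, 134, 130, 131]  (not all equal)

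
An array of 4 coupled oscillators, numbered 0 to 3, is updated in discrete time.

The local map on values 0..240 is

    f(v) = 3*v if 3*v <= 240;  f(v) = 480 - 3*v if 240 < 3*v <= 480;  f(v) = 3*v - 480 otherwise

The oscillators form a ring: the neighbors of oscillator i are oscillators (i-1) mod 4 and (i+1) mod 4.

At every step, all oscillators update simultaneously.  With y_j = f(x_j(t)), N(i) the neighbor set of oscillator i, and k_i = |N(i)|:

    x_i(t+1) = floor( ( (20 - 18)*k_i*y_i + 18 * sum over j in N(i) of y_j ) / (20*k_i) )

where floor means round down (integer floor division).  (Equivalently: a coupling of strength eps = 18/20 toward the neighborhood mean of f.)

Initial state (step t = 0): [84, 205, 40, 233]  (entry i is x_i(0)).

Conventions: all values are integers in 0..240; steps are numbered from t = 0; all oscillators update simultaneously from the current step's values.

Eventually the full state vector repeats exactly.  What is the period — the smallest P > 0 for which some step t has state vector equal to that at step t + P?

Answer: 4
Key observation: The state at step 15, [90, 90, 90, 90], reappears at step 19 — and no state repeats earlier — so the cycle the system enters has period 4.

Derivation:
t=0: [84, 205, 40, 233]
t=1: [182, 170, 171, 178]
t=2: [44, 47, 41, 49]
t=3: [142, 128, 141, 129]
t=4: [90, 59, 90, 59]
t=5: [180, 206, 180, 206]
t=6: [130, 67, 130, 67]
t=7: [189, 101, 189, 101]
t=8: [168, 96, 168, 96]
t=9: [175, 40, 175, 40]
t=10: [112, 52, 112, 52]
t=11: [154, 145, 154, 145]
t=12: [42, 20, 42, 20]
t=13: [66, 119, 66, 119]
t=14: [130, 190, 130, 190]
t=15: [90, 90, 90, 90]
t=16: [210, 210, 210, 210]
t=17: [150, 150, 150, 150]
t=18: [30, 30, 30, 30]
t=19: [90, 90, 90, 90]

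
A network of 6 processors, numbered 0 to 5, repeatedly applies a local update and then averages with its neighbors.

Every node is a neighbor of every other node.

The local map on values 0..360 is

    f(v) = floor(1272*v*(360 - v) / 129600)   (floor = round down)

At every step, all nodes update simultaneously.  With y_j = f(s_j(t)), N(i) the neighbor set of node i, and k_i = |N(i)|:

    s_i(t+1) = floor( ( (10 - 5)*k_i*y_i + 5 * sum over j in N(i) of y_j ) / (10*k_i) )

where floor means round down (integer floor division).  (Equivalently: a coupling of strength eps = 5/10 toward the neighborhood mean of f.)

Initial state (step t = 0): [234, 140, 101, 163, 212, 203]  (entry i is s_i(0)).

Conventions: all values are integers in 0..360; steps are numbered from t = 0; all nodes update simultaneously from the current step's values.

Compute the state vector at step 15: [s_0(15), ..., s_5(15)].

Simulating step by step:
t=0: [234, 140, 101, 163, 212, 203]
t=1: [293, 298, 280, 304, 300, 302]
t=2: [187, 183, 198, 177, 181, 179]
t=3: [316, 316, 315, 316, 316, 316]
t=4: [136, 136, 137, 136, 136, 136]
t=5: [298, 298, 298, 298, 298, 298]
t=6: [181, 181, 181, 181, 181, 181]
t=7: [317, 317, 317, 317, 317, 317]
t=8: [133, 133, 133, 133, 133, 133]
t=9: [296, 296, 296, 296, 296, 296]
t=10: [185, 185, 185, 185, 185, 185]
t=11: [317, 317, 317, 317, 317, 317]
t=12: [133, 133, 133, 133, 133, 133]
t=13: [296, 296, 296, 296, 296, 296]
t=14: [185, 185, 185, 185, 185, 185]
t=15: [317, 317, 317, 317, 317, 317]

Answer: [317, 317, 317, 317, 317, 317]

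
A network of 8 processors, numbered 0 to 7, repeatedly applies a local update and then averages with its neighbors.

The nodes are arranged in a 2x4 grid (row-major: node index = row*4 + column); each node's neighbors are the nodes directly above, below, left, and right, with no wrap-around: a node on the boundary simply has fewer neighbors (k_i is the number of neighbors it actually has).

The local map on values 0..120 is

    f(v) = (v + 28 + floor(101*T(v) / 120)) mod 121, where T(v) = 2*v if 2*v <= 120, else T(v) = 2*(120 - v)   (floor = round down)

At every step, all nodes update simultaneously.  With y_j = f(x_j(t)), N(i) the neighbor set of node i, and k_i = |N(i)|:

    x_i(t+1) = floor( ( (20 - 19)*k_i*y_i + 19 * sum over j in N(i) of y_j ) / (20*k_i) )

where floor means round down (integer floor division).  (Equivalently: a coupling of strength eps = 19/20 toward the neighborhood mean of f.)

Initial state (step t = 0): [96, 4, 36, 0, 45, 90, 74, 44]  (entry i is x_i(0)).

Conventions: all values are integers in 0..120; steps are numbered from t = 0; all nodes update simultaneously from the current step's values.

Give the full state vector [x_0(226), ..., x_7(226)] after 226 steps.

Simulating step by step:
t=0: [96, 4, 36, 0, 45, 90, 74, 44]
t=1: [33, 31, 39, 14, 44, 41, 26, 42]
t=2: [70, 51, 87, 17, 64, 74, 19, 77]
t=3: [54, 55, 63, 53, 59, 61, 55, 74]
t=4: [59, 60, 52, 60, 59, 58, 62, 51]
t=5: [66, 58, 66, 45, 63, 66, 51, 65]
t=6: [63, 62, 44, 61, 63, 56, 62, 36]
t=7: [65, 49, 64, 16, 61, 65, 30, 63]
t=8: [53, 63, 71, 65, 64, 70, 66, 87]
t=9: [64, 57, 63, 54, 55, 64, 56, 62]
t=10: [56, 64, 56, 64, 64, 57, 64, 54]
t=11: [64, 58, 64, 54, 58, 64, 56, 64]
t=12: [62, 64, 57, 64, 64, 60, 64, 54]
t=13: [65, 64, 64, 55, 66, 65, 59, 64]
t=14: [64, 64, 61, 64, 63, 64, 64, 59]
t=15: [65, 65, 65, 65, 65, 65, 65, 65]
t=16: [64, 64, 64, 64, 64, 64, 64, 64]
t=17: [65, 65, 65, 65, 65, 65, 65, 65]

Answer: [64, 64, 64, 64, 64, 64, 64, 64]
Key observation: The state at step 15, [65, 65, 65, 65, 65, 65, 65, 65], reappears at step 17: the system is in a cycle of period 2 from step 15 on.  Therefore the state at step 226 equals the state at step 15 + ((226 - 15) mod 2) = 16, which is [64, 64, 64, 64, 64, 64, 64, 64].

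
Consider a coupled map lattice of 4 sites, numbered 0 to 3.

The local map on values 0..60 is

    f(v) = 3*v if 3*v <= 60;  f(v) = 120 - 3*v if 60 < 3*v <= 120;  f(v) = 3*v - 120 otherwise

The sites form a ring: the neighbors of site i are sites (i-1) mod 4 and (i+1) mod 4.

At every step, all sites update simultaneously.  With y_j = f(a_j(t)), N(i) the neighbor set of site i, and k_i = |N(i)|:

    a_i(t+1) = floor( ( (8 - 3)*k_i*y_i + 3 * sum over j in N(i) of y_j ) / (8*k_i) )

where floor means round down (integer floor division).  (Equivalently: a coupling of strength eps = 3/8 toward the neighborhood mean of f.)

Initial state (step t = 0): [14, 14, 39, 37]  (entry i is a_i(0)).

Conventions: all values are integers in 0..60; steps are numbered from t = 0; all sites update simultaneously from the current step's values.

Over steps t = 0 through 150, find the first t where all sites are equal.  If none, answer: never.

Simulating step by step:
t=0: [14, 14, 39, 37]  (not all equal)
t=1: [35, 34, 11, 14]  (not all equal)
t=2: [20, 20, 31, 35]  (not all equal)
t=3: [51, 53, 30, 25]  (not all equal)
t=4: [36, 36, 34, 39]  (not all equal)
t=5: [10, 13, 14, 7]  (not all equal)
t=6: [30, 37, 37, 26]  (not all equal)
t=7: [28, 12, 15, 33]  (not all equal)
t=8: [33, 37, 38, 28]  (not all equal)
t=9: [21, 10, 12, 27]  (not all equal)
t=10: [48, 36, 35, 41]  (not all equal)
t=11: [17, 14, 12, 9]  (not all equal)
t=12: [44, 42, 35, 33]  (not all equal)
t=13: [12, 8, 14, 18]  (not all equal)
t=14: [37, 29, 40, 48]  (not all equal)
t=15: [16, 22, 10, 16]  (not all equal)
t=16: [49, 48, 37, 44]  (not all equal)
t=17: [23, 21, 12, 14]  (not all equal)
t=18: [50, 51, 41, 42]  (not all equal)
t=19: [26, 26, 9, 9]  (not all equal)
t=20: [39, 39, 29, 29]  (not all equal)
t=21: [8, 8, 27, 27]  (not all equal)
t=22: [26, 26, 36, 36]  (not all equal)
t=23: [36, 36, 17, 17]  (not all equal)
t=24: [19, 19, 43, 43]  (not all equal)
t=25: [48, 48, 18, 18]  (not all equal)
t=26: [29, 29, 48, 48]  (not all equal)
t=27: [31, 31, 25, 25]  (not all equal)
t=28: [30, 30, 41, 41]  (not all equal)
t=29: [24, 24, 8, 8]  (not all equal)
t=30: [43, 43, 28, 28]  (not all equal)
t=31: [14, 14, 30, 30]  (not all equal)
t=32: [39, 39, 32, 32]  (not all equal)
t=33: [6, 6, 20, 20]  (not all equal)
t=34: [25, 25, 52, 52]  (not all equal)
t=35: [43, 43, 37, 37]  (not all equal)
t=36: [9, 9, 9, 9]  (all equal)

Answer: 36
Key observation: Synchronization is absorbing here: once all sites are equal they stay equal, and step 36 is the first all-equal step.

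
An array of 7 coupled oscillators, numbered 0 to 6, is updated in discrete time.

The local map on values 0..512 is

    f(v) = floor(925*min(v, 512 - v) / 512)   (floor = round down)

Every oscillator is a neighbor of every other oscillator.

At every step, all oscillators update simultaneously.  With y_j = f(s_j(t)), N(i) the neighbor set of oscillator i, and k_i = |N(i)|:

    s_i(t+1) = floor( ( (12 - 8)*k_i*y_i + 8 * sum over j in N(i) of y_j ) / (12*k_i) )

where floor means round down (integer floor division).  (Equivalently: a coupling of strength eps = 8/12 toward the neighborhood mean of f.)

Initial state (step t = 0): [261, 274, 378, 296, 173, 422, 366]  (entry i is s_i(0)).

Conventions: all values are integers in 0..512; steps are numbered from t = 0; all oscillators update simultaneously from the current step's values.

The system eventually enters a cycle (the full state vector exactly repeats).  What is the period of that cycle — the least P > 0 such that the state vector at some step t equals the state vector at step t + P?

Answer: 11
Key observation: The state at step 7, [131, 131, 131, 131, 131, 131, 131], reappears at step 18 — and no state repeats earlier — so the cycle the system enters has period 11.

Derivation:
t=0: [261, 274, 378, 296, 173, 422, 366]
t=1: [350, 345, 303, 336, 319, 286, 308]
t=2: [332, 334, 351, 338, 345, 358, 349]
t=3: [308, 307, 300, 305, 302, 297, 301]
t=4: [375, 375, 378, 376, 377, 379, 378]
t=5: [244, 244, 243, 244, 243, 242, 243]
t=6: [439, 439, 439, 439, 439, 438, 439]
t=7: [131, 131, 131, 131, 131, 131, 131]
t=8: [236, 236, 236, 236, 236, 236, 236]
t=9: [426, 426, 426, 426, 426, 426, 426]
t=10: [155, 155, 155, 155, 155, 155, 155]
t=11: [280, 280, 280, 280, 280, 280, 280]
t=12: [419, 419, 419, 419, 419, 419, 419]
t=13: [168, 168, 168, 168, 168, 168, 168]
t=14: [303, 303, 303, 303, 303, 303, 303]
t=15: [377, 377, 377, 377, 377, 377, 377]
t=16: [243, 243, 243, 243, 243, 243, 243]
t=17: [439, 439, 439, 439, 439, 439, 439]
t=18: [131, 131, 131, 131, 131, 131, 131]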